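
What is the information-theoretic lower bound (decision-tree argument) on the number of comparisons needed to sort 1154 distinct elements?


A binary decision tree of height h has at most 2^h leaves and needs at least n! of them, so h >= ceil(log2(n!)).
1154! is far too large to multiply out, so use Stirling's series:
  ln(n!) ~ n ln n - n + (1/2) ln(2 pi n) + 1/(12n)  (error below 1/(360 n^3), negligible here)
  ln(1154) = 7.0509894
  n ln n = 1154 * 7.0509894 = 8136.8418
  (1/2) ln(2 pi * 1154) = (1/2) ln(7250.7958) = 4.4444
  1/(12*1154) = 0.0001
  ln(1154!) ~ 8136.8418 - 1154 + 4.4444 + 0.0001 = 6987.2863
Convert to base 2: log2(1154!) = 6987.2863 / ln 2 = 6987.2863 / 0.69314718 = 10080.5233
ceil(10080.5233) = 10081


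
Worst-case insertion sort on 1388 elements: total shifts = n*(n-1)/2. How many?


Sum of shifts = 1 + 2 + 3 + ... + 1387
= 1388 * 1387 / 2
= 1925156 / 2
= 962578


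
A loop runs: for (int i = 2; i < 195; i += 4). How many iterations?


Loop starts at i = 2, increments by 4, stops when i >= 195.
Number of iterations = ceil((195 - 2) / 4)
= ceil(193 / 4)
= 49


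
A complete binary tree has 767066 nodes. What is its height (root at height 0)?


In a complete binary tree, level k holds nodes 2^k .. 2^(k+1)-1 (1-indexed).
Height = floor(log2(n)) = floor(log2(767066)) = 19
Check: 2^19 = 524288 <= 767066 < 1048576 = 2^20


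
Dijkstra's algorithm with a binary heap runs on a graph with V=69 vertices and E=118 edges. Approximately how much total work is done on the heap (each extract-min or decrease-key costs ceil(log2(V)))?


Dijkstra with a binary heap: each vertex is extracted once, each edge may relax once.
Each heap operation costs O(log V).
V + E = 69 + 118 = 187
ceil(log2(69)) = 7 (since 2^6 = 64 < 69 <= 128 = 2^7)
Total heap work = (V+E) * ceil(log2(V)) = 187 * 7 = 1309


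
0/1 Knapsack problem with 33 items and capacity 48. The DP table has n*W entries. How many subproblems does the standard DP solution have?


The DP table is indexed by (item, capacity).
Rows: 33 items
Columns: 48 capacity values (1 to W)
Total subproblems = 33 * 48 = 1584


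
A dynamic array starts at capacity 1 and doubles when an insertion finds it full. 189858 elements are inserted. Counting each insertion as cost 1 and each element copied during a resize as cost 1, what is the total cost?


n = 189858
Insertion costs: 189858
Resizes copy 1, 2, 4, ... up to the largest power of 2 that is <= n-1 = 189857, i.e. 131072.
Copy costs = 1 + 2 + 4 + 8 + 16 + 32 + 64 + 128 + 256 + 512 + 1024 + 2048 + 4096 + 8192 + 16384 + 32768 + 65536 + 131072 = 262143
Total = 189858 + 262143 = 452001


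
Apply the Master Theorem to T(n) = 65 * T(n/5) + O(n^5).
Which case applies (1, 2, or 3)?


The Master Theorem: T(n) = a*T(n/b) + O(n^c)
  a = 65, b = 5, c = 5
log_b(a) = log_5(65) ~ 2.594
Compare b^c with a: 5^5 = 3125 > 65, so c > log_b(a).
Since c > log_b(a), Case 3 applies.
T(n) = O(n^5)
Master Theorem case = 3


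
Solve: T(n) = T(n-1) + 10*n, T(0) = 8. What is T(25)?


Expanding the recurrence:
T(25) = T(24) + 10*25
       = T(23) + 10*24 + 10*25
       ...
       = T(0) + 10*(1 + 2 + ... + 25)
       = 8 + 10 * 25*26/2
       = 8 + 10 * 325
       = 8 + 3250 = 3258


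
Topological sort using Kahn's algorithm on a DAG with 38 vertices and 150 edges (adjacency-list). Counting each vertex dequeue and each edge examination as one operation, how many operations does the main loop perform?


Kahn's algorithm:
  1. Compute in-degrees: O(V + E)
  2. Process queue: each vertex dequeued once (O(V))
     each edge examined once (O(E))
Total = V + E = 38 + 150 = 188


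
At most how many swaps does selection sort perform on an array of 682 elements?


Each of the 681 passes places one element in its final position.
Pass 1: swap minimum into position 0
Pass 2: swap minimum of remaining into position 1
...
Pass 681: last two elements, one swap
Maximum swaps = 682 - 1 = 681


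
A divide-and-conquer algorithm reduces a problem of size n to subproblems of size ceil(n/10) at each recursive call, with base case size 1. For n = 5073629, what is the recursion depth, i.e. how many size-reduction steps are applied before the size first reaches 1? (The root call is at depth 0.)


Each step divides the size by 10 (rounding up); after k steps the size is ceil(n/10^k), which equals 1 exactly when 10^k >= n.
So the depth is the smallest k with 10^k >= 5073629, i.e. ceil(log_10(5073629)).
10^6 = 1000000 < 5073629 <= 10000000 = 10^7
Recursion depth = 7


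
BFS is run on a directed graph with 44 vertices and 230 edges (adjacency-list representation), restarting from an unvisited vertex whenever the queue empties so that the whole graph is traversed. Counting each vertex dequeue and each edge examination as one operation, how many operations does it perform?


A full BFS traversal dequeues each vertex exactly once and examines each directed edge exactly once.
V = 44 (vertex processing cost)
E = 230 (edge examination cost)
Total operations proportional to V + E = 44 + 230 = 274


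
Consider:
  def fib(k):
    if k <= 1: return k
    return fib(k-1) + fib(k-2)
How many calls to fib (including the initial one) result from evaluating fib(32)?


Let C(m) = total calls to evaluate fib(m). Then C(0)=C(1)=1, and
C(m) = 1 + C(m-1) + C(m-2) for m >= 2.
Build the table (each entry = 1 + previous two):
  C(0) = 1
  C(1) = 1
  C(2) = 1 + 1 + 1 = 3
  C(3) = 1 + 3 + 1 = 5
  C(4) = 1 + 5 + 3 = 9
  C(5) = 1 + 9 + 5 = 15
  C(6) = 1 + 15 + 9 = 25
  C(7) = 1 + 25 + 15 = 41
  C(8) = 1 + 41 + 25 = 67
  C(9) = 1 + 67 + 41 = 109
  C(10) = 1 + 109 + 67 = 177
  C(11) = 1 + 177 + 109 = 287
  C(12) = 1 + 287 + 177 = 465
  C(13) = 1 + 465 + 287 = 753
  C(14) = 1 + 753 + 465 = 1219
  C(15) = 1 + 1219 + 753 = 1973
  C(16) = 1 + 1973 + 1219 = 3193
  C(17) = 1 + 3193 + 1973 = 5167
  C(18) = 1 + 5167 + 3193 = 8361
  C(19) = 1 + 8361 + 5167 = 13529
  C(20) = 1 + 13529 + 8361 = 21891
  C(21) = 1 + 21891 + 13529 = 35421
  C(22) = 1 + 35421 + 21891 = 57313
  C(23) = 1 + 57313 + 35421 = 92735
  C(24) = 1 + 92735 + 57313 = 150049
  C(25) = 1 + 150049 + 92735 = 242785
  C(26) = 1 + 242785 + 150049 = 392835
  C(27) = 1 + 392835 + 242785 = 635621
  C(28) = 1 + 635621 + 392835 = 1028457
  C(29) = 1 + 1028457 + 635621 = 1664079
  C(30) = 1 + 1664079 + 1028457 = 2692537
  C(31) = 1 + 2692537 + 1664079 = 4356617
  C(32) = 1 + 4356617 + 2692537 = 7049155
Total calls for fib(32) = 7049155


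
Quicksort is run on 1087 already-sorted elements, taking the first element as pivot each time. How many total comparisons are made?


Sum of comparisons per partition:
1086 + 1085 + ... + 1 + 0
= 1087 * (1087 - 1) / 2
= 1087 * 1086 / 2
= 590241


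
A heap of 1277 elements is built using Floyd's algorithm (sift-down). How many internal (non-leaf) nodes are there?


Leaf nodes occupy roughly half the array.
Sift-down is called for each internal node, starting from the last one.
Internal nodes = floor(n/2) = floor(1277/2) = 638


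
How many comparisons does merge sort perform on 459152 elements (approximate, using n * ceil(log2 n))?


Recursion depth: ceil(log2(459152)) = 19
Each recursion level merges n = 459152 elements
Total = 459152 * 19 = 8723888


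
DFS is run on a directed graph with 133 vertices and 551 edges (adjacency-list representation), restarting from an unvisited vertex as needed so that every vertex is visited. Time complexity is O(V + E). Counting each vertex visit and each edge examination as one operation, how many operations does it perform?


A full DFS traversal processes each vertex exactly once (push/pop on stack).
Each directed edge is examined once.
V = 133, E = 551
V + E = 684


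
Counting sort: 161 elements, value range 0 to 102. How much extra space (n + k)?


n = 161 (output array)
k = 103 (count array for 103 distinct values)
Extra space = 161 + 103 = 264


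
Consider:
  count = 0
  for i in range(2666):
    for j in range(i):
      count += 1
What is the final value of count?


For each i, the inner loop runs i times:
  i=0: inner runs 0 times
  i=1: inner runs 1 time
  i=2: inner runs 2 times
  i=3: inner runs 3 times
  i=4: inner runs 4 times
  i=5: inner runs 5 times
  i=6: inner runs 6 times
  i=7: inner runs 7 times
  ...
Total = 0 + 1 + 2 + ... + 2665 = 2666*(2666-1)/2 = 3552445


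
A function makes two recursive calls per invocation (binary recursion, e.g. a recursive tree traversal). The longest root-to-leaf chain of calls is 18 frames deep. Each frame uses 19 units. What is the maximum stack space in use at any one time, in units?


Binary recursion: the two calls run one after the other, so only one root-to-leaf chain of frames is on the stack at a time.
Maximum depth (longest chain) = 18 frames
Each frame = 19 units
Max stack space = 18 * 19 = 342


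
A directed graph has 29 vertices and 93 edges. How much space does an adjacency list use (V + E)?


Adjacency list: one list head per vertex + one entry per edge
Vertex heads: 29
Edge entries: 93
Total = 29 + 93 = 122


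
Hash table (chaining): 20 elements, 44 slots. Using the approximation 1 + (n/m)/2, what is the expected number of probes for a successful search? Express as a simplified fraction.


Computing expected probes:
alpha = 20/44
= 1 + alpha/2
= 1 + 20/(2*44)
= (2*44 + 20) / (2*44)
= 108/88 = 27/22


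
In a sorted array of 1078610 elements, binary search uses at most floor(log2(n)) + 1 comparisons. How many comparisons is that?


Halving sequence: 1078610 -> 539305 -> 269652 -> 134826 -> 67413 -> 33706 -> 16853 -> 8426 -> 4213 -> 2106 -> 1053 -> 526 -> 263 -> 131 -> 65 -> 32 -> 16 -> 8 -> 4 -> 2 -> 1
Number of halvings = 20
Max comparisons = 20 + 1 = 21


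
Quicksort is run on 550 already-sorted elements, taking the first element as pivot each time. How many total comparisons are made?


Sum of comparisons per partition:
549 + 548 + ... + 1 + 0
= 550 * (550 - 1) / 2
= 550 * 549 / 2
= 150975


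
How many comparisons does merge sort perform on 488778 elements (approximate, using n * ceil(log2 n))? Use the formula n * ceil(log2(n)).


Recursion depth: ceil(log2(488778)) = 19
Each recursion level merges n = 488778 elements
Total = 488778 * 19 = 9286782


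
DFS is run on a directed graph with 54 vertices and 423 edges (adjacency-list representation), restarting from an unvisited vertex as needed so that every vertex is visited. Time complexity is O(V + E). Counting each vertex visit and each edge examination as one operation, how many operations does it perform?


A full DFS traversal processes each vertex exactly once (push/pop on stack).
Each directed edge is examined once.
V = 54, E = 423
V + E = 477


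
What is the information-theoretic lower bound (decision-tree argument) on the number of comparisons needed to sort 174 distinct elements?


A binary decision tree of height h has at most 2^h leaves and needs at least n! of them, so h >= ceil(log2(n!)).
174! is far too large to multiply out, so use Stirling's series:
  ln(n!) ~ n ln n - n + (1/2) ln(2 pi n) + 1/(12n)  (error below 1/(360 n^3), negligible here)
  ln(174) = 5.1590553
  n ln n = 174 * 5.1590553 = 897.6756
  (1/2) ln(2 pi * 174) = (1/2) ln(1093.2742) = 3.4985
  1/(12*174) = 0.0005
  ln(174!) ~ 897.6756 - 174 + 3.4985 + 0.0005 = 727.1746
Convert to base 2: log2(174!) = 727.1746 / ln 2 = 727.1746 / 0.69314718 = 1049.0912
ceil(1049.0912) = 1050


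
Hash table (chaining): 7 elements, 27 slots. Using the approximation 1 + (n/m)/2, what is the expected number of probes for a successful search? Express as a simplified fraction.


Computing expected probes:
alpha = 7/27
= 1 + alpha/2
= 1 + 7/(2*27)
= (2*27 + 7) / (2*27)
= 61/54


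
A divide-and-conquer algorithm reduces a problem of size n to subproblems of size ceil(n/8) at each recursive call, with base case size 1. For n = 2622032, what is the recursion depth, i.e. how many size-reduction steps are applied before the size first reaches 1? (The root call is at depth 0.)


Each step divides the size by 8 (rounding up); after k steps the size is ceil(n/8^k), which equals 1 exactly when 8^k >= n.
So the depth is the smallest k with 8^k >= 2622032, i.e. ceil(log_8(2622032)).
8^7 = 2097152 < 2622032 <= 16777216 = 8^8
Recursion depth = 8


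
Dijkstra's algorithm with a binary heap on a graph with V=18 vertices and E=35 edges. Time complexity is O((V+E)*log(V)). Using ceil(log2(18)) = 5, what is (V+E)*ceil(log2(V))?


Dijkstra with a binary heap: each vertex is extracted once, each edge may relax once.
Each heap operation costs O(log V).
V + E = 18 + 35 = 53
ceil(log2(18)) = 5 (since 2^4 = 16 < 18 <= 32 = 2^5)
Total heap work = (V+E) * ceil(log2(V)) = 53 * 5 = 265


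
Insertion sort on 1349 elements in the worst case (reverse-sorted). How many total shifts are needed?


In the worst case (reverse-sorted), each element shifts past all previous:
  Element 1: 1 shifts
  Element 2: 2 shifts
  Element 3: 3 shifts
  Element 4: 4 shifts
  Element 5: 5 shifts
  ...
  Element 1348: 1348 shifts
Total = 1 + 2 + ... + 1348
= 1349*(1349-1)/2 = 909226


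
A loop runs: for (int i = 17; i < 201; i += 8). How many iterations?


Loop starts at i = 17, increments by 8, stops when i >= 201.
Number of iterations = ceil((201 - 17) / 8)
= ceil(184 / 8)
= 23


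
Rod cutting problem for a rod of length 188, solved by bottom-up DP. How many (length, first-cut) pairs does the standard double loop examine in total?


For each subproblem length i = 1..188, the inner loop considers i possible first cuts.
Total = 1 + 2 + ... + 188
= 188*(188+1)/2
= 188*189/2 = 17766


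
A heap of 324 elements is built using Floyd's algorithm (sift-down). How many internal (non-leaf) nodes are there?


Leaf nodes occupy roughly half the array.
Sift-down is called for each internal node, starting from the last one.
Internal nodes = floor(n/2) = floor(324/2) = 162


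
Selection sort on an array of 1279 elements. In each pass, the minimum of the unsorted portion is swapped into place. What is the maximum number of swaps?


Selection sort performs one swap per pass:
  Pass 1: find min in positions 0 to 1278, swap with position 0
  Pass 2: find min in positions 1 to 1278, swap with position 1
  Pass 3: find min in positions 2 to 1278, swap with position 2
  Pass 4: find min in positions 3 to 1278, swap with position 3
  Pass 5: find min in positions 4 to 1278, swap with position 4
  ... (1273 more passes)
Total passes (and swaps) = n - 1 = 1279 - 1 = 1278


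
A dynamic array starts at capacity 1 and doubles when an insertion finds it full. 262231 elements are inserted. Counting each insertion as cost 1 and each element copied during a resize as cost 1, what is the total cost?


n = 262231
Insertion costs: 262231
Resizes copy 1, 2, 4, ... up to the largest power of 2 that is <= n-1 = 262230, i.e. 262144.
Copy costs = 1 + 2 + 4 + 8 + 16 + 32 + 64 + 128 + 256 + 512 + 1024 + 2048 + 4096 + 8192 + 16384 + 32768 + 65536 + 131072 + 262144 = 524287
Total = 262231 + 524287 = 786518


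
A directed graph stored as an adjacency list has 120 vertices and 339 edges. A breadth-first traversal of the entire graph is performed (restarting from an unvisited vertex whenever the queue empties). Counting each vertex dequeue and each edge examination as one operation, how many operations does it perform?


A full BFS traversal dequeues each vertex once and examines each edge once.
Vertex visits: 120
Edge visits: 339
V + E = 120 + 339 = 459


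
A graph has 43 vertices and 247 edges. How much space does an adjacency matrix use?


Adjacency matrix: V x V grid of entries
Space = V^2 = 43^2 = 43 * 43 = 1849


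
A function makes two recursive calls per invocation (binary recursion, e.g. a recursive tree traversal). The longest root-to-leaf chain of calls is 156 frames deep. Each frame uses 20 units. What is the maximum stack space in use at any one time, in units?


Binary recursion: the two calls run one after the other, so only one root-to-leaf chain of frames is on the stack at a time.
Maximum depth (longest chain) = 156 frames
Each frame = 20 units
Max stack space = 156 * 20 = 3120


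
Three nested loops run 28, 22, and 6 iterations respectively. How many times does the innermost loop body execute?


Loop 1 (outermost): 28 iterations
Loop 2 (middle): 22 iterations per outer
Loop 3 (innermost): 6 iterations per middle
Total = 28 * 22 * 6 = 3696


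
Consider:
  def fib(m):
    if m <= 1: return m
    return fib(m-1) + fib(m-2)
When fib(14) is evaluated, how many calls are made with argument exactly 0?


Let N(m) = number of times fib(m) is called while evaluating fib(14).
N(14) = 1 (the initial call).
N(13) = 1 (only fib(14) calls it).
For 1 <= m <= 12: fib(m) is called by fib(m+1) and fib(m+2), so
  N(m) = N(m+1) + N(m+2).
fib(0) is called only by fib(2), so N(0) = N(2).
Walk down from m=14:
  N(14)=1, N(13)=1, N(12)=2, N(11)=3, N(10)=5, N(9)=8, N(8)=13, N(7)=21, N(6)=34, N(5)=55, N(4)=89, N(3)=144, N(2)=233, N(1)=377, N(0)=N(2)=233
N(0) = 233


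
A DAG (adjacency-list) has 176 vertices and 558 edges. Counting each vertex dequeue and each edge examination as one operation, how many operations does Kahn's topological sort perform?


V = 176 (vertex processing)
E = 558 (edge processing)
V + E = 176 + 558 = 734


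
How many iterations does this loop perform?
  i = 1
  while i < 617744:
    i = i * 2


The loop variable doubles each iteration:
i = 1 -> 2 -> 4 -> 8 -> 16 -> 32 -> 64 -> 128 -> 256 -> 512 -> 1024 -> 2048 -> 4096 -> 8192 -> 16384 -> 32768 -> 65536 -> 131072 -> 262144 -> 524288 -> 1048576 (stop, 1048576 >= 617744)
Number of doublings = ceil(log2(617744)) = 20


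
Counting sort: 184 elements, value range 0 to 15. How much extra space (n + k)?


n = 184 (output array)
k = 16 (count array for 16 distinct values)
Extra space = 184 + 16 = 200


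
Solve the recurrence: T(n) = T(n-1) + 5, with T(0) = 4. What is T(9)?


Unrolling the recurrence:
T(9) = T(8) + 5
       = T(7) + 5 + 5
       = T(6) + 5*3
       ...
       = T(0) + 5*9
       = 4 + 45 = 49


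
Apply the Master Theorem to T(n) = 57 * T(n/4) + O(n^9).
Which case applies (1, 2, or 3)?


The Master Theorem: T(n) = a*T(n/b) + O(n^c)
  a = 57, b = 4, c = 9
log_b(a) = log_4(57) ~ 2.916
Compare b^c with a: 4^9 = 262144 > 57, so c > log_b(a).
Since c > log_b(a), Case 3 applies.
T(n) = O(n^9)
Master Theorem case = 3


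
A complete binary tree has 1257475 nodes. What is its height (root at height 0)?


In a complete binary tree, level k holds nodes 2^k .. 2^(k+1)-1 (1-indexed).
Height = floor(log2(n)) = floor(log2(1257475)) = 20
Check: 2^20 = 1048576 <= 1257475 < 2097152 = 2^21


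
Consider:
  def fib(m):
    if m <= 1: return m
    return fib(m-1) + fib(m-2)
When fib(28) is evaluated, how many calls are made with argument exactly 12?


Let N(m) = number of times fib(m) is called while evaluating fib(28).
N(28) = 1 (the initial call).
N(27) = 1 (only fib(28) calls it).
For 1 <= m <= 26: fib(m) is called by fib(m+1) and fib(m+2), so
  N(m) = N(m+1) + N(m+2).
fib(0) is called only by fib(2), so N(0) = N(2).
Walk down from m=28:
  N(28)=1, N(27)=1, N(26)=2, N(25)=3, N(24)=5, N(23)=8, N(22)=13, N(21)=21, N(20)=34, N(19)=55, N(18)=89, N(17)=144, N(16)=233, N(15)=377, N(14)=610, N(13)=987, N(12)=1597
N(12) = 1597


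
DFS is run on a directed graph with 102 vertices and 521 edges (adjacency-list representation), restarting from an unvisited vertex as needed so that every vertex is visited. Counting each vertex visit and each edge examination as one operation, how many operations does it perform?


A full DFS traversal processes each vertex exactly once (push/pop on stack).
Each directed edge is examined once.
V = 102, E = 521
V + E = 623


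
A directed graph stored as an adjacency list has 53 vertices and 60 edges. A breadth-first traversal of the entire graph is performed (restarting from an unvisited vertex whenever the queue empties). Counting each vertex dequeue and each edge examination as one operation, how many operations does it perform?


A full BFS traversal dequeues each vertex once and examines each edge once.
Vertex visits: 53
Edge visits: 60
V + E = 53 + 60 = 113


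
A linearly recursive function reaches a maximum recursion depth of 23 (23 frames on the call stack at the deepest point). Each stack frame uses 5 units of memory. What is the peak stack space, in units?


Maximum recursion depth = 23 frames
Memory per frame = 5 units
Total stack space = depth * frame_size
= 23 * 5 = 115


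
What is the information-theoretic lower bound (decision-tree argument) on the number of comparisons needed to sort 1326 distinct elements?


A binary decision tree of height h has at most 2^h leaves and needs at least n! of them, so h >= ceil(log2(n!)).
1326! is far too large to multiply out, so use Stirling's series:
  ln(n!) ~ n ln n - n + (1/2) ln(2 pi n) + 1/(12n)  (error below 1/(360 n^3), negligible here)
  ln(1326) = 7.1899222
  n ln n = 1326 * 7.1899222 = 9533.8368
  (1/2) ln(2 pi * 1326) = (1/2) ln(8331.5037) = 4.5139
  1/(12*1326) = 0.0001
  ln(1326!) ~ 9533.8368 - 1326 + 4.5139 + 0.0001 = 8212.3508
Convert to base 2: log2(1326!) = 8212.3508 / ln 2 = 8212.3508 / 0.69314718 = 11847.9178
ceil(11847.9178) = 11848


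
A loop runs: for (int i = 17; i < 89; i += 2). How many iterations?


Loop starts at i = 17, increments by 2, stops when i >= 89.
Number of iterations = ceil((89 - 17) / 2)
= ceil(72 / 2)
= 36


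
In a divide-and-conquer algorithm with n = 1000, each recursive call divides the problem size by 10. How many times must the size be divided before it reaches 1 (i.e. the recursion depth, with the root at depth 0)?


Number of divisions = log_10(1000)
Sizes: 1000 -> 100 -> 10 -> 1 (3 divisions)
Recursion depth = 3


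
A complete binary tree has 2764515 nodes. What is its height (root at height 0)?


In a complete binary tree, level k holds nodes 2^k .. 2^(k+1)-1 (1-indexed).
Height = floor(log2(n)) = floor(log2(2764515)) = 21
Check: 2^21 = 2097152 <= 2764515 < 4194304 = 2^22


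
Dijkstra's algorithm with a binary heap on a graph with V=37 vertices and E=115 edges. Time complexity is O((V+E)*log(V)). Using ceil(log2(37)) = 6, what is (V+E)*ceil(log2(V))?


Dijkstra with a binary heap: each vertex is extracted once, each edge may relax once.
Each heap operation costs O(log V).
V + E = 37 + 115 = 152
ceil(log2(37)) = 6 (since 2^5 = 32 < 37 <= 64 = 2^6)
Total heap work = (V+E) * ceil(log2(V)) = 152 * 6 = 912


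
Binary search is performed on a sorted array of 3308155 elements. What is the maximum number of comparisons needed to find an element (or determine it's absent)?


Binary search halves the search space each comparison:
  Step 1: search space = 3308155 -> 1654077
  Step 2: search space = 1654077 -> 827038
  Step 3: search space = 827038 -> 413519
  Step 4: search space = 413519 -> 206759
  Step 5: search space = 206759 -> 103379
  Step 6: search space = 103379 -> 51689
  Step 7: search space = 51689 -> 25844
  Step 8: search space = 25844 -> 12922
  Step 9: search space = 12922 -> 6461
  Step 10: search space = 6461 -> 3230
  Step 11: search space = 3230 -> 1615
  Step 12: search space = 1615 -> 807
  Step 13: search space = 807 -> 403
  Step 14: search space = 403 -> 201
  Step 15: search space = 201 -> 100
  Step 16: search space = 100 -> 50
  Step 17: search space = 50 -> 25
  Step 18: search space = 25 -> 12
  Step 19: search space = 12 -> 6
  Step 20: search space = 6 -> 3
  Step 21: search space = 3 -> 1
  Step 22: search space = 1 (final check)
Maximum comparisons = floor(log2(3308155)) + 1 = 21 + 1 = 22


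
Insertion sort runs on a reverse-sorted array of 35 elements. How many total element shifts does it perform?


Sum of shifts = 1 + 2 + 3 + ... + 34
= 35 * 34 / 2
= 1190 / 2
= 595


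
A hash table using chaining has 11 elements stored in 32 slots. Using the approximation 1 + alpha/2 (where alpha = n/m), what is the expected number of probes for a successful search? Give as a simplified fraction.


Load factor alpha = n/m = 11/32
Expected probes = 1 + alpha/2 = 1 + 11/(2*32)
= 1 + 11/64
= 64/64 + 11/64
= 75/64


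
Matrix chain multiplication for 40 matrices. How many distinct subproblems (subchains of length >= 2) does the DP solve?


Subproblems are indexed by (i, j) where i < j.
Number of such pairs = n*(n-1)/2
= 40 * 39 / 2
= 780


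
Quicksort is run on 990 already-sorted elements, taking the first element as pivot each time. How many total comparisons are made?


Sum of comparisons per partition:
989 + 988 + ... + 1 + 0
= 990 * (990 - 1) / 2
= 990 * 989 / 2
= 489555


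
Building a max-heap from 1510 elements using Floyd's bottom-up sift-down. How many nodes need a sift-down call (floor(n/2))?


In a heap of 1510 elements (0-indexed array):
  Last element index: 1509
  Parent of last element: floor((1509 - 1) / 2) = 754
  Internal nodes: indices 0 to 754
  Count = floor(1510/2) = 755


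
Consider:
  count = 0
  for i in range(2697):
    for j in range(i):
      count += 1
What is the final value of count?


For each i, the inner loop runs i times:
  i=0: inner runs 0 times
  i=1: inner runs 1 time
  i=2: inner runs 2 times
  i=3: inner runs 3 times
  i=4: inner runs 4 times
  i=5: inner runs 5 times
  i=6: inner runs 6 times
  i=7: inner runs 7 times
  ...
Total = 0 + 1 + 2 + ... + 2696 = 2697*(2697-1)/2 = 3635556


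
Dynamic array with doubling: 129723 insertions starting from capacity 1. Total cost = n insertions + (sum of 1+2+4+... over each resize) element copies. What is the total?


n = 129723
Insertion costs: 129723
Resizes copy 1, 2, 4, ... up to the largest power of 2 that is <= n-1 = 129722, i.e. 65536.
Copy costs = 1 + 2 + 4 + 8 + 16 + 32 + 64 + 128 + 256 + 512 + 1024 + 2048 + 4096 + 8192 + 16384 + 32768 + 65536 = 131071
Total = 129723 + 131071 = 260794


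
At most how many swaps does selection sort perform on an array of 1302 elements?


Each of the 1301 passes places one element in its final position.
Pass 1: swap minimum into position 0
Pass 2: swap minimum of remaining into position 1
...
Pass 1301: last two elements, one swap
Maximum swaps = 1302 - 1 = 1301


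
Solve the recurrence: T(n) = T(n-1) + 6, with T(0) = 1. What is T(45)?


Unrolling the recurrence:
T(45) = T(44) + 6
       = T(43) + 6 + 6
       = T(42) + 6*3
       ...
       = T(0) + 6*45
       = 1 + 270 = 271


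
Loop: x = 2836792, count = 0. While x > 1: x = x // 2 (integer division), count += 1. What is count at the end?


The variable x halves each step:
x = 2836792 -> 1418396 -> 709198 -> 354599 -> 177299 -> 88649 -> 44324 -> 22162 -> 11081 -> 5540 -> 2770 -> 1385 -> 692 -> 346 -> 173 -> 86 -> 43 -> 21 -> 10 -> 5 -> 2 -> 1
Number of halvings = floor(log2(2836792)) = 21


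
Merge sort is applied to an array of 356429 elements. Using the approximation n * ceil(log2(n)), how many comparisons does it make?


Merge sort divides the array into halves recursively.
Number of levels = ceil(log2(356429)) = 19
At each level, approximately n = 356429 comparisons are needed for merging.
Total comparisons ~ n * ceil(log2(n)) = 356429 * 19 = 6772151


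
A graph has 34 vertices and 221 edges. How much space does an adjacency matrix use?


Adjacency matrix: V x V grid of entries
Space = V^2 = 34^2 = 34 * 34 = 1156


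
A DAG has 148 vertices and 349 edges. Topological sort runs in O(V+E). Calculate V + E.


V = 148 (vertex processing)
E = 349 (edge processing)
V + E = 148 + 349 = 497


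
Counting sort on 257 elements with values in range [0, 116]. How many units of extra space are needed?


Output array size: 257 (to store sorted result)
Count array size: 117 (one slot per possible value, range 0 to 116)
Total extra space = 257 + 117 = 374


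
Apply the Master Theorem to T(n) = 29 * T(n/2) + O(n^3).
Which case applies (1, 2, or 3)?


The Master Theorem: T(n) = a*T(n/b) + O(n^c)
  a = 29, b = 2, c = 3
log_b(a) = log_2(29) ~ 4.858
Compare b^c with a: 2^3 = 8 < 29, so c < log_b(a).
Since c < log_b(a), Case 1 applies.
T(n) = O(n^(log_2 29)) ~ O(n^4.858)
Master Theorem case = 1


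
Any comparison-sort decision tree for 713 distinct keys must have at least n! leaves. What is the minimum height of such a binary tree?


A binary decision tree of height h has at most 2^h leaves and needs at least n! of them, so h >= ceil(log2(n!)).
713! is far too large to multiply out, so use Stirling's series:
  ln(n!) ~ n ln n - n + (1/2) ln(2 pi n) + 1/(12n)  (error below 1/(360 n^3), negligible here)
  ln(713) = 6.5694814
  n ln n = 713 * 6.5694814 = 4684.0402
  (1/2) ln(2 pi * 713) = (1/2) ln(4479.9111) = 4.2037
  1/(12*713) = 0.0001
  ln(713!) ~ 4684.0402 - 713 + 4.2037 + 0.0001 = 3975.2440
Convert to base 2: log2(713!) = 3975.2440 / ln 2 = 3975.2440 / 0.69314718 = 5735.0648
ceil(5735.0648) = 5736


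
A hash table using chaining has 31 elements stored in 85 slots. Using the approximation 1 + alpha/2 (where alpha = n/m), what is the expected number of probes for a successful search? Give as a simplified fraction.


Load factor alpha = n/m = 31/85
Expected probes = 1 + alpha/2 = 1 + 31/(2*85)
= 1 + 31/170
= 170/170 + 31/170
= 201/170


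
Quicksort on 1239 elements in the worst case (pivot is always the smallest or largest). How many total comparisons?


In the worst case, each partition step picks the worst pivot:
  Partition 1: 1238 comparisons (n-1 elements to compare)
  Partition 2: 1237 comparisons
  Partition 3: 1236 comparisons
  Partition 4: 1235 comparisons
  Partition 5: 1234 comparisons
  ...
  Last partition: 0 comparisons
Total = (n-1) + (n-2) + ... + 1 + 0 = n*(n-1)/2
= 1239*1238/2 = 766941


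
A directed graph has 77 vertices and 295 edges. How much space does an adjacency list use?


Adjacency list: one list head per vertex + one entry per edge
Vertex heads: 77
Edge entries: 295
Total = 77 + 295 = 372


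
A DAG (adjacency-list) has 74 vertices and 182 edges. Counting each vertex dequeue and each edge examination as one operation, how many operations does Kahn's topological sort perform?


V = 74 (vertex processing)
E = 182 (edge processing)
V + E = 74 + 182 = 256


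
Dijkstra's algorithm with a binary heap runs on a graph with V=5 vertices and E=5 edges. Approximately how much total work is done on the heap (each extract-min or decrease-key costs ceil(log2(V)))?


Dijkstra with a binary heap: each vertex is extracted once, each edge may relax once.
Each heap operation costs O(log V).
V + E = 5 + 5 = 10
ceil(log2(5)) = 3 (since 2^2 = 4 < 5 <= 8 = 2^3)
Total heap work = (V+E) * ceil(log2(V)) = 10 * 3 = 30


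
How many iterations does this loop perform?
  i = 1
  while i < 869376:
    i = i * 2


The loop variable doubles each iteration:
i = 1 -> 2 -> 4 -> 8 -> 16 -> 32 -> 64 -> 128 -> 256 -> 512 -> 1024 -> 2048 -> 4096 -> 8192 -> 16384 -> 32768 -> 65536 -> 131072 -> 262144 -> 524288 -> 1048576 (stop, 1048576 >= 869376)
Number of doublings = ceil(log2(869376)) = 20


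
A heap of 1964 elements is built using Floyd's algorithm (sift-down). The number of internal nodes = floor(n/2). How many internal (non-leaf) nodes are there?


Leaf nodes occupy roughly half the array.
Sift-down is called for each internal node, starting from the last one.
Internal nodes = floor(n/2) = floor(1964/2) = 982


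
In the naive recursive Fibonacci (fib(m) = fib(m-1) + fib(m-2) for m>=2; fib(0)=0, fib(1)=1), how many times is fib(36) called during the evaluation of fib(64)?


Let N(m) = number of times fib(m) is called while evaluating fib(64).
N(64) = 1 (the initial call).
N(63) = 1 (only fib(64) calls it).
For 1 <= m <= 62: fib(m) is called by fib(m+1) and fib(m+2), so
  N(m) = N(m+1) + N(m+2).
fib(0) is called only by fib(2), so N(0) = N(2).
Walk down from m=64:
  N(64)=1, N(63)=1, N(62)=2, N(61)=3, N(60)=5, N(59)=8, N(58)=13, N(57)=21, N(56)=34, N(55)=55, N(54)=89, N(53)=144, N(52)=233, N(51)=377, N(50)=610, N(49)=987, N(48)=1597, N(47)=2584, N(46)=4181, N(45)=6765, N(44)=10946, N(43)=17711, N(42)=28657, N(41)=46368, N(40)=75025, N(39)=121393, N(38)=196418, N(37)=317811, N(36)=514229
N(36) = 514229


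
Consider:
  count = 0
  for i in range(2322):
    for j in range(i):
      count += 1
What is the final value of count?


For each i, the inner loop runs i times:
  i=0: inner runs 0 times
  i=1: inner runs 1 time
  i=2: inner runs 2 times
  i=3: inner runs 3 times
  i=4: inner runs 4 times
  i=5: inner runs 5 times
  i=6: inner runs 6 times
  i=7: inner runs 7 times
  ...
Total = 0 + 1 + 2 + ... + 2321 = 2322*(2322-1)/2 = 2694681


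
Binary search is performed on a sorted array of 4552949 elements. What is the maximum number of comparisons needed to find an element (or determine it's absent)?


Binary search halves the search space each comparison:
  Step 1: search space = 4552949 -> 2276474
  Step 2: search space = 2276474 -> 1138237
  Step 3: search space = 1138237 -> 569118
  Step 4: search space = 569118 -> 284559
  Step 5: search space = 284559 -> 142279
  Step 6: search space = 142279 -> 71139
  Step 7: search space = 71139 -> 35569
  Step 8: search space = 35569 -> 17784
  Step 9: search space = 17784 -> 8892
  Step 10: search space = 8892 -> 4446
  Step 11: search space = 4446 -> 2223
  Step 12: search space = 2223 -> 1111
  Step 13: search space = 1111 -> 555
  Step 14: search space = 555 -> 277
  Step 15: search space = 277 -> 138
  Step 16: search space = 138 -> 69
  Step 17: search space = 69 -> 34
  Step 18: search space = 34 -> 17
  Step 19: search space = 17 -> 8
  Step 20: search space = 8 -> 4
  Step 21: search space = 4 -> 2
  Step 22: search space = 2 -> 1
  Step 23: search space = 1 (final check)
Maximum comparisons = floor(log2(4552949)) + 1 = 22 + 1 = 23


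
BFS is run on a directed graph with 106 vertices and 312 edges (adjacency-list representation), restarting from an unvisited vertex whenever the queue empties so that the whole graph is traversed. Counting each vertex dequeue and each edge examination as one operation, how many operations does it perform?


A full BFS traversal dequeues each vertex exactly once and examines each directed edge exactly once.
V = 106 (vertex processing cost)
E = 312 (edge examination cost)
Total operations proportional to V + E = 106 + 312 = 418


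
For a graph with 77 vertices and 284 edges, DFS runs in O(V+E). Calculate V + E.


A full DFS traversal visits each vertex once and examines each edge once.
V = 77
E = 284
Sum = 77 + 284 = 361


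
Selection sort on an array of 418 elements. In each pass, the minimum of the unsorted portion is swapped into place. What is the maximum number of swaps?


Selection sort performs one swap per pass:
  Pass 1: find min in positions 0 to 417, swap with position 0
  Pass 2: find min in positions 1 to 417, swap with position 1
  Pass 3: find min in positions 2 to 417, swap with position 2
  Pass 4: find min in positions 3 to 417, swap with position 3
  Pass 5: find min in positions 4 to 417, swap with position 4
  ... (412 more passes)
Total passes (and swaps) = n - 1 = 418 - 1 = 417


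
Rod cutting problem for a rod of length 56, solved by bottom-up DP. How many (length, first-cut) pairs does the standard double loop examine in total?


For each subproblem length i = 1..56, the inner loop considers i possible first cuts.
Total = 1 + 2 + ... + 56
= 56*(56+1)/2
= 56*57/2 = 1596


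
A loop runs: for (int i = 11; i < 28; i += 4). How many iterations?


Loop starts at i = 11, increments by 4, stops when i >= 28.
Number of iterations = ceil((28 - 11) / 4)
= ceil(17 / 4)
= 5


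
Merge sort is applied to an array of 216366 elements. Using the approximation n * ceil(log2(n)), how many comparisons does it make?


Merge sort divides the array into halves recursively.
Number of levels = ceil(log2(216366)) = 18
At each level, approximately n = 216366 comparisons are needed for merging.
Total comparisons ~ n * ceil(log2(n)) = 216366 * 18 = 3894588


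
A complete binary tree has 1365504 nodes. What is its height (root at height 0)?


In a complete binary tree, level k holds nodes 2^k .. 2^(k+1)-1 (1-indexed).
Height = floor(log2(n)) = floor(log2(1365504)) = 20
Check: 2^20 = 1048576 <= 1365504 < 2097152 = 2^21


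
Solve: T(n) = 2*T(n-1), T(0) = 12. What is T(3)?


Unrolling:
T(3) = 2*T(2) = 2^2*T(1) = ... = 2^3*T(0)
= 2^3 * 12
= 8 * 12 = 96


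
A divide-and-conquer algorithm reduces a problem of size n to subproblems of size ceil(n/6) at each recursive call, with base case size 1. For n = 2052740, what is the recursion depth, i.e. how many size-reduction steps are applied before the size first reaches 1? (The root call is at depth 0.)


Each step divides the size by 6 (rounding up); after k steps the size is ceil(n/6^k), which equals 1 exactly when 6^k >= n.
So the depth is the smallest k with 6^k >= 2052740, i.e. ceil(log_6(2052740)).
6^8 = 1679616 < 2052740 <= 10077696 = 6^9
Recursion depth = 9


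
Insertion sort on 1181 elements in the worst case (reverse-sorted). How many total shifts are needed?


In the worst case (reverse-sorted), each element shifts past all previous:
  Element 1: 1 shifts
  Element 2: 2 shifts
  Element 3: 3 shifts
  Element 4: 4 shifts
  Element 5: 5 shifts
  ...
  Element 1180: 1180 shifts
Total = 1 + 2 + ... + 1180
= 1181*(1181-1)/2 = 696790


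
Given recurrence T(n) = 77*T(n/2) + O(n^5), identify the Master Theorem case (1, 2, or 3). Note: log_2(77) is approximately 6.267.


Master Theorem parameters: a=77, b=2, c=5
log_b(a) = 6.267
Compare b^c with a: 2^5 = 32 < 77, so c < log_b(a).
Comparing c=5 vs log_b(a)=6.267:
5 < 6.267 => Case 1
Result: T(n) = O(n^(log_2 77)) ~ O(n^6.267)
Master Theorem case = 1


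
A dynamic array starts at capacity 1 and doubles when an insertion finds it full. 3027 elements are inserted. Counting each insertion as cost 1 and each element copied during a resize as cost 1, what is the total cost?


n = 3027
Insertion costs: 3027
Resizes copy 1, 2, 4, ... up to the largest power of 2 that is <= n-1 = 3026, i.e. 2048.
Copy costs = 1 + 2 + 4 + 8 + 16 + 32 + 64 + 128 + 256 + 512 + 1024 + 2048 = 4095
Total = 3027 + 4095 = 7122


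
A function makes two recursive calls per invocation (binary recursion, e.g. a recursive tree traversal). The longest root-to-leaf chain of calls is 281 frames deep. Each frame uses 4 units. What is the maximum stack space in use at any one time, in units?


Binary recursion: the two calls run one after the other, so only one root-to-leaf chain of frames is on the stack at a time.
Maximum depth (longest chain) = 281 frames
Each frame = 4 units
Max stack space = 281 * 4 = 1124


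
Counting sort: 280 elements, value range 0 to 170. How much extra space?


n = 280 (output array)
k = 171 (count array for 171 distinct values)
Extra space = 280 + 171 = 451


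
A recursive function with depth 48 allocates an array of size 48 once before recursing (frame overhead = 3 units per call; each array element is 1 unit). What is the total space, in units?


Array allocation: 48 units (allocated once)
Stack frames: 48 deep * 3 per frame = 144 units
Total = 48 + 144 = 192


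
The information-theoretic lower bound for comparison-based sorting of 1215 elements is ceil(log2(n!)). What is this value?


A binary decision tree of height h has at most 2^h leaves and needs at least n! of them, so h >= ceil(log2(n!)).
1215! is far too large to multiply out, so use Stirling's series:
  ln(n!) ~ n ln n - n + (1/2) ln(2 pi n) + 1/(12n)  (error below 1/(360 n^3), negligible here)
  ln(1215) = 7.1024994
  n ln n = 1215 * 7.1024994 = 8629.5368
  (1/2) ln(2 pi * 1215) = (1/2) ln(7634.0701) = 4.4702
  1/(12*1215) = 0.0001
  ln(1215!) ~ 8629.5368 - 1215 + 4.4702 + 0.0001 = 7419.0071
Convert to base 2: log2(1215!) = 7419.0071 / ln 2 = 7419.0071 / 0.69314718 = 10703.3648
ceil(10703.3648) = 10704


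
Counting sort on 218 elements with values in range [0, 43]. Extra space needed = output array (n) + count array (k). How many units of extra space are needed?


Output array size: 218 (to store sorted result)
Count array size: 44 (one slot per possible value, range 0 to 43)
Total extra space = 218 + 44 = 262
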